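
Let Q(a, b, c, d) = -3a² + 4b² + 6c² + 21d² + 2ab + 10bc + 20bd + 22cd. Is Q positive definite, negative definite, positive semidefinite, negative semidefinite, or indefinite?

indefinite

Write A = [[-3, 1, 0, 0], [1, 4, 5, 10], [0, 5, 6, 11], [0, 10, 11, 21]].
An LDLᵀ factorisation of A has diagonal entries -3, 13/3, 3/13, -10/3.
That gives 2 positive, 2 negative pivots.
Hence Q is indefinite.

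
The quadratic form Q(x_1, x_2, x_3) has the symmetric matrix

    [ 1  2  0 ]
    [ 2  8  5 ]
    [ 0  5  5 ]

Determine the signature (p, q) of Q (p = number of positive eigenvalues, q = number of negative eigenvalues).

Congruent diagonalization of A (simultaneous row and column reduction) yields pivots 1, 4, -5/4.
Counting signs: 2 positive, 1 negative.

(2, 1)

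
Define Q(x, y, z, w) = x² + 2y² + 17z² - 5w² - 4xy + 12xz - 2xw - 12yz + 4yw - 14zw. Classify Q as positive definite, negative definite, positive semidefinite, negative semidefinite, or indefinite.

The symmetric matrix is A = [[1, -2, 6, -1], [-2, 2, -6, 2], [6, -6, 17, -7], [-1, 2, -7, -5]].
Row-reducing A symmetrically gives the diagonal entries 1, -2, -1, -5.
Counting signs: 1 positive, 3 negative.
Hence Q is indefinite.

indefinite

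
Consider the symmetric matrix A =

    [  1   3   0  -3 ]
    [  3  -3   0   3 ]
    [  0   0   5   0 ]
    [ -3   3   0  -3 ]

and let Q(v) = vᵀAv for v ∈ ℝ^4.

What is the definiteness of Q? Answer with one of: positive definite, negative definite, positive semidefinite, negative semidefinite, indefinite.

Applying the same elementary operations to the rows and columns of A produces a congruent diagonal matrix with entries 1, -12, 5, 0.
So there are 2 positive, 1 negative, 1 zero pivots.
Hence Q is indefinite.

indefinite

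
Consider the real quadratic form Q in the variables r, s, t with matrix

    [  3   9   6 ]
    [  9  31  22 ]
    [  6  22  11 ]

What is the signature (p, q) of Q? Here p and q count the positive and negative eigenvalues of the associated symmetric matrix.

(2, 1)

Applying the same elementary operations to the rows and columns of A produces a congruent diagonal matrix with entries 3, 4, -5.
So there are 2 positive, 1 negative pivots.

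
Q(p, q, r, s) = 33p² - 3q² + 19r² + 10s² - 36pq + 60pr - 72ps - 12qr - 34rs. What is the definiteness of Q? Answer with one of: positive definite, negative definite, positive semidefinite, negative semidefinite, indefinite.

indefinite

The symmetric matrix is A = [[33, -18, 30, -36], [-18, -3, -6, 0], [30, -6, 19, -17], [-36, 0, -17, 10]].
Applying the same elementary operations to the rows and columns of A produces a congruent diagonal matrix with entries 33, -141/11, 5/47, 3/5.
Counting signs: 3 positive, 1 negative.
Hence Q is indefinite.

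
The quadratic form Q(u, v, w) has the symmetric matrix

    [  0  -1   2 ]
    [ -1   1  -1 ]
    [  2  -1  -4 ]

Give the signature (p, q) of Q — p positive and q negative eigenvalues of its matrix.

By Sylvester's law of inertia any congruent diagonalization of A has 1 positive, 2 negative and 0 zero entries.

(1, 2)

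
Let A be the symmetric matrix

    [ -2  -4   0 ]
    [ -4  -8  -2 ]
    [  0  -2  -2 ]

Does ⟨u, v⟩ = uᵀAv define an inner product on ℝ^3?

A is congruent to a diagonal matrix with 1 positive, 2 negative and 0 zero entries, so Q is indefinite.
⟨·,·⟩ is an inner product exactly when A is positive definite.

no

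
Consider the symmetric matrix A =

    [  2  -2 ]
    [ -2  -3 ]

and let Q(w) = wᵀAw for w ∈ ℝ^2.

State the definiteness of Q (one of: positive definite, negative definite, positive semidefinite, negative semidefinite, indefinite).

Congruent diagonalization of A (simultaneous row and column reduction) yields pivots 2, -5.
So there are 1 positive, 1 negative pivots.
Hence Q is indefinite.

indefinite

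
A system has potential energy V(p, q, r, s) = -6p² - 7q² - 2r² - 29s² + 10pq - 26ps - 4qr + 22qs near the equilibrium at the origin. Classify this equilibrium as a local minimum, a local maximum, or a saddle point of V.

local maximum

The Hessian at the origin is H = [[-12, 10, 0, -26], [10, -14, -4, 22], [0, -4, -4, 0], [-26, 22, 0, -58]].
Row-reducing H symmetrically gives the diagonal entries -12, -17/3, -20/17, -8/5.
That gives 4 negative pivots.
H is negative definite, so the origin is a strict local maximum.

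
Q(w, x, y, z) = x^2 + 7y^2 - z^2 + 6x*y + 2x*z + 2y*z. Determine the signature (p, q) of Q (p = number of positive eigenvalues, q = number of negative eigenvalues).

(1, 1)

Write A = [[0, 0, 0, 0], [0, 1, 3, 1], [0, 3, 7, 1], [0, 1, 1, -1]].
Symmetric row and column elimination reduces A to a congruent diagonal form with pivots 0, 1, -2, 0.
Counting signs: 1 positive, 1 negative, 2 zero.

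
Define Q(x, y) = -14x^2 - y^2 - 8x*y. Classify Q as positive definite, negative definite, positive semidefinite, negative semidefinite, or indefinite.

indefinite

The symmetric matrix of Q is [[-14, -4], [-4, -1]].
For the 2×2 matrix [[-14, -4], [-4, -1]]: det = -14·-1 − (-4)² = -2, trace = -15.
det < 0 so the eigenvalues have opposite signs; the form is indefinite.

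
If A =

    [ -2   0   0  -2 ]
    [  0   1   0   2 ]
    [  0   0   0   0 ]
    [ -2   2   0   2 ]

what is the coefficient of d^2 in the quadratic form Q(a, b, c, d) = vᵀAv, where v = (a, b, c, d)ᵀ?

The coefficient of d^2 is the diagonal entry A[4,4] = 2.

2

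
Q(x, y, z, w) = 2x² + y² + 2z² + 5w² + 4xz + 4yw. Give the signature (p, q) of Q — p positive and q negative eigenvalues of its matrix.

Write A = [[2, 0, 2, 0], [0, 1, 0, 2], [2, 0, 2, 0], [0, 2, 0, 5]].
Row-reducing A symmetrically gives the diagonal entries 2, 1, 0, 1.
So there are 3 positive, 1 zero pivots.

(3, 0)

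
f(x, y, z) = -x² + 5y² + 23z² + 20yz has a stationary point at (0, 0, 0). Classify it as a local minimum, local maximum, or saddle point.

saddle point

The Hessian at the origin is H = [[-2, 0, 0], [0, 10, 20], [0, 20, 46]].
Applying the same elementary operations to the rows and columns of H produces a congruent diagonal matrix with entries -2, 10, 6.
So there are 2 positive, 1 negative pivots.
H is indefinite, so the origin is a saddle point.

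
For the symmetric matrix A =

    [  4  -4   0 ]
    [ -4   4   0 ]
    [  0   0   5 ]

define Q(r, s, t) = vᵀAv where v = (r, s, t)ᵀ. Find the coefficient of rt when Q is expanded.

0

The coefficient of rt is A[1,3] + A[3,1] = 2·0 = 0.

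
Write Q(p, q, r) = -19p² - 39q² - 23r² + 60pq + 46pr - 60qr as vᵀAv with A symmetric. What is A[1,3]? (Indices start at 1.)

The coefficient of p·r in Q is 46. For a symmetric A this equals A[1,3] + A[3,1] = 2·A[1,3].
So A[1,3] = 46/2 = 23.

23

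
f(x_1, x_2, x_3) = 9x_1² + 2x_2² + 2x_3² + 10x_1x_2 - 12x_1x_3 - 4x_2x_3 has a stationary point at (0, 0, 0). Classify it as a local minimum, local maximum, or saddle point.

The Hessian at the origin is H = [[18, 10, -12], [10, 4, -4], [-12, -4, 4]].
An LDLᵀ factorisation of H has diagonal entries 18, -14/9, 4/7.
Counting signs: 2 positive, 1 negative.
H is indefinite, so the origin is a saddle point.

saddle point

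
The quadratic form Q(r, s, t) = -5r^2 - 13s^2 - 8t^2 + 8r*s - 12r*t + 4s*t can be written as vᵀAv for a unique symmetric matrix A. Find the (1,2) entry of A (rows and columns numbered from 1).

The coefficient of r·s in Q is 8. For a symmetric A this equals A[1,2] + A[2,1] = 2·A[1,2].
So A[1,2] = 8/2 = 4.

4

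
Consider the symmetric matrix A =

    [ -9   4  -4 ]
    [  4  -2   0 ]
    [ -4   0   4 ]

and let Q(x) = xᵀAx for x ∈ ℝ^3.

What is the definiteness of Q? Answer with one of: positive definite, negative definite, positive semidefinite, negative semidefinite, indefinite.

indefinite

Congruent diagonalization of A (simultaneous row and column reduction) yields pivots -9, -2/9, 20.
That gives 1 positive, 2 negative pivots.
Hence Q is indefinite.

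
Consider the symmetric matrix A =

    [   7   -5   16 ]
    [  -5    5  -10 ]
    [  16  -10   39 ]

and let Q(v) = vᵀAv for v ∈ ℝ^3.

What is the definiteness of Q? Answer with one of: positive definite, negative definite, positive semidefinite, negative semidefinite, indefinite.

Leading principal minors: Δ_1 = 7, Δ_2 = 10, Δ_3 = 10.
All leading principal minors are positive, so by Sylvester's criterion Q is positive definite.

positive definite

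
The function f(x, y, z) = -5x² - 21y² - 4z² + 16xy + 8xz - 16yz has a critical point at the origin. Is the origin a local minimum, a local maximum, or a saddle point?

The Hessian at the origin is H = [[-10, 16, 8], [16, -42, -16], [8, -16, -8]].
Symmetric row and column elimination reduces H to a congruent diagonal form with pivots -10, -82/5, -40/41.
So there are 3 negative pivots.
H is negative definite, so the origin is a strict local maximum.

local maximum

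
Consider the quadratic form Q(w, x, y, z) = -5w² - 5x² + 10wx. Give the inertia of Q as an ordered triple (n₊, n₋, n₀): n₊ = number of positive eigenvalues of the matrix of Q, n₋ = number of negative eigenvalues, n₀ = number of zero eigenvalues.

Write A = [[-5, 5, 0, 0], [5, -5, 0, 0], [0, 0, 0, 0], [0, 0, 0, 0]].
Congruent diagonalization of A (simultaneous row and column reduction) yields pivots -5, 0, 0, 0.
Counting signs: 1 negative, 3 zero.

(0, 1, 3)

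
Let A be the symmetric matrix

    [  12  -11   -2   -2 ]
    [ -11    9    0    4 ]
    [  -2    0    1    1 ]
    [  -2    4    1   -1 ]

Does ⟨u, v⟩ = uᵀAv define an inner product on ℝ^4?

Row-reducing A symmetrically gives the diagonal entries 12, -13/12, 49/13, 30/49.
So there are 3 positive, 1 negative pivots.
Hence Q is indefinite.
⟨·,·⟩ is an inner product exactly when A is positive definite.

no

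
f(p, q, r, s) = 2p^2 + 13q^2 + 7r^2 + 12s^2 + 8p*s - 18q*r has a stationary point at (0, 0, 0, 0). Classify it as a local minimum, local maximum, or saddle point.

The Hessian at the origin is H = [[4, 0, 0, 8], [0, 26, -18, 0], [0, -18, 14, 0], [8, 0, 0, 24]].
Congruent diagonalization of H (simultaneous row and column reduction) yields pivots 4, 26, 20/13, 8.
So there are 4 positive pivots.
H is positive definite, so the origin is a strict local minimum.

local minimum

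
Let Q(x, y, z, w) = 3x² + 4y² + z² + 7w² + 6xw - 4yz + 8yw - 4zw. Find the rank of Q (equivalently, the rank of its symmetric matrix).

Write A = [[3, 0, 0, 3], [0, 4, -2, 4], [0, -2, 1, -2], [3, 4, -2, 7]].
Applying the same elementary operations to the rows and columns of A produces a congruent diagonal matrix with entries 3, 4, 0, 0.
That gives 2 positive, 2 zero pivots.
The rank is the number of nonzero pivots: 2.

2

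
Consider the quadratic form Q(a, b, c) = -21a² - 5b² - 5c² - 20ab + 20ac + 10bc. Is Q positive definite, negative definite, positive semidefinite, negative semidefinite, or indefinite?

Write A = [[-21, -10, 10], [-10, -5, 5], [10, 5, -5]].
Congruent diagonalization of A (simultaneous row and column reduction) yields pivots -21, -5/21, 0.
That gives 2 negative, 1 zero pivots.
Hence Q is negative semidefinite.

negative semidefinite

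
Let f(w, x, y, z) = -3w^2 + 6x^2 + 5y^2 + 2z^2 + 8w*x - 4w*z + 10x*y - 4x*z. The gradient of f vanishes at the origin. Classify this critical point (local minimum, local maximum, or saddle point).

The Hessian at the origin is H = [[-6, 8, 0, -4], [8, 12, 10, -4], [0, 10, 10, 0], [-4, -4, 0, 4]].
Symmetric row and column elimination reduces H to a congruent diagonal form with pivots -6, 68/3, 95/17, -4/19.
So there are 2 positive, 2 negative pivots.
H is indefinite, so the origin is a saddle point.

saddle point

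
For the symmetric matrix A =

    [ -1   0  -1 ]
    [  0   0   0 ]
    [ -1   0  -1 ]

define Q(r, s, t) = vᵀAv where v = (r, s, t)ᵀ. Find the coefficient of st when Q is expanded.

0

The coefficient of st is A[2,3] + A[3,2] = 2·0 = 0.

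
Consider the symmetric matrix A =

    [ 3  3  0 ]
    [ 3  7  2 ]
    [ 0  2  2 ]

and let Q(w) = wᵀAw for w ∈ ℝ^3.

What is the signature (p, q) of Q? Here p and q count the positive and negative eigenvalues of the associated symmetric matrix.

Congruent diagonalization of A (simultaneous row and column reduction) yields pivots 3, 4, 1.
Counting signs: 3 positive.

(3, 0)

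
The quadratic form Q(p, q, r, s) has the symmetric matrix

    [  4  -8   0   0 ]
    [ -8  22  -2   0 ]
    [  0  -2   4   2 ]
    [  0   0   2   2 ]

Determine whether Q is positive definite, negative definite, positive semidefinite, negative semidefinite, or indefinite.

Leading principal minors: Δ_1 = 4, Δ_2 = 24, Δ_3 = 80, Δ_4 = 64.
All leading principal minors are positive, so by Sylvester's criterion Q is positive definite.

positive definite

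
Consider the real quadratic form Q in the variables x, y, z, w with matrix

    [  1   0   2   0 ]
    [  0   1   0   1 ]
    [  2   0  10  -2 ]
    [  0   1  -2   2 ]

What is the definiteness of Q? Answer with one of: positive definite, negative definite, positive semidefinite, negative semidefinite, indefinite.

Row-reducing A symmetrically gives the diagonal entries 1, 1, 6, 1/3.
So there are 4 positive pivots.
Hence Q is positive definite.

positive definite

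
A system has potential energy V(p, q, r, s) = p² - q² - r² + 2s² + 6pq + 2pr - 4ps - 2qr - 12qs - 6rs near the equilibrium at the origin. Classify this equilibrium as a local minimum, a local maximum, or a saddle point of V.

The Hessian at the origin is H = [[2, 6, 2, -4], [6, -2, -2, -12], [2, -2, -2, -6], [-4, -12, -6, 4]].
Applying the same elementary operations to the rows and columns of H produces a congruent diagonal matrix with entries 2, -20, -4/5, 1.
That gives 2 positive, 2 negative pivots.
H is indefinite, so the origin is a saddle point.

saddle point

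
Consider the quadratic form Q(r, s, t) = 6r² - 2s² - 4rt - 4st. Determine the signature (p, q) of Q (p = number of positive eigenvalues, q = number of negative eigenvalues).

(2, 1)

Write A = [[6, 0, -2], [0, -2, -2], [-2, -2, 0]].
Row-reducing A symmetrically gives the diagonal entries 6, -2, 4/3.
That gives 2 positive, 1 negative pivots.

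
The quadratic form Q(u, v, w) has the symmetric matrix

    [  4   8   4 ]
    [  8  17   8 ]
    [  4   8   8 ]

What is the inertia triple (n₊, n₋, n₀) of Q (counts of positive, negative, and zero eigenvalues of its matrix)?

(3, 0, 0)

Applying the same elementary operations to the rows and columns of A produces a congruent diagonal matrix with entries 4, 1, 4.
So there are 3 positive pivots.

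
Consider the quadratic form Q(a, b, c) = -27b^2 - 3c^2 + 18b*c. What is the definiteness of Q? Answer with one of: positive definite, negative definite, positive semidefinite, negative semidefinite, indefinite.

negative semidefinite

The symmetric matrix is A = [[0, 0, 0], [0, -27, 9], [0, 9, -3]].
Congruent diagonalization of A (simultaneous row and column reduction) yields pivots 0, -27, 0.
Counting signs: 1 negative, 2 zero.
Hence Q is negative semidefinite.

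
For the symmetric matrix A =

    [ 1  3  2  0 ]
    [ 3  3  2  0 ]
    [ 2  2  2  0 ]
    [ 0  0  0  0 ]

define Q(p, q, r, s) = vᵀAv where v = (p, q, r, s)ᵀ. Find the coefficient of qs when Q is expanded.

0

The coefficient of qs is A[2,4] + A[4,2] = 2·0 = 0.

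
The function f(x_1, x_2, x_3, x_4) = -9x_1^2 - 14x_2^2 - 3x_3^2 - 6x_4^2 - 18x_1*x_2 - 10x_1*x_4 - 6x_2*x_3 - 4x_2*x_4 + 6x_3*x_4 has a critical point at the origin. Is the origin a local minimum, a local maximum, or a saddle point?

local maximum

The Hessian at the origin is H = [[-18, -18, 0, -10], [-18, -28, -6, -4], [0, -6, -6, 6], [-10, -4, 6, -12]].
Symmetric row and column elimination reduces H to a congruent diagonal form with pivots -18, -10, -12/5, -4/9.
That gives 4 negative pivots.
H is negative definite, so the origin is a strict local maximum.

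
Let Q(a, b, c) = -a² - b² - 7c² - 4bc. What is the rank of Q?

Write A = [[-1, 0, 0], [0, -1, -2], [0, -2, -7]].
Applying the same elementary operations to the rows and columns of A produces a congruent diagonal matrix with entries -1, -1, -3.
So there are 3 negative pivots.
The rank is the number of nonzero pivots: 3.

3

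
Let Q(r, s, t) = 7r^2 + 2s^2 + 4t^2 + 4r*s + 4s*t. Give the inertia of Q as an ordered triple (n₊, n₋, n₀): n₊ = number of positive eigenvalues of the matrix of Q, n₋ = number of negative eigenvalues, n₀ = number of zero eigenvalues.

(3, 0, 0)

The symmetric matrix is A = [[7, 2, 0], [2, 2, 2], [0, 2, 4]].
Applying the same elementary operations to the rows and columns of A produces a congruent diagonal matrix with entries 7, 10/7, 6/5.
So there are 3 positive pivots.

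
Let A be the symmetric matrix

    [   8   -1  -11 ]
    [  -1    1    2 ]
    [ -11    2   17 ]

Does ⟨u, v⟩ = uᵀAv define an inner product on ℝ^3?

Leading principal minors: Δ_1 = 8, Δ_2 = 7, Δ_3 = 10.
All leading principal minors are positive, so by Sylvester's criterion Q is positive definite.
⟨·,·⟩ is an inner product exactly when A is positive definite.

yes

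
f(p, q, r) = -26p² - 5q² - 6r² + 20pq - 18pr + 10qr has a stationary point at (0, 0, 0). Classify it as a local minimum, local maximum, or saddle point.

The Hessian at the origin is H = [[-52, 20, -18], [20, -10, 10], [-18, 10, -12]].
Congruent diagonalization of H (simultaneous row and column reduction) yields pivots -52, -30/13, -5/3.
That gives 3 negative pivots.
H is negative definite, so the origin is a strict local maximum.

local maximum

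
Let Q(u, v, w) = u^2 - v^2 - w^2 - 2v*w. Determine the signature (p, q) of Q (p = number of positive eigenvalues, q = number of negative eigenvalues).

Write A = [[1, 0, 0], [0, -1, -1], [0, -1, -1]].
Congruent diagonalization of A (simultaneous row and column reduction) yields pivots 1, -1, 0.
So there are 1 positive, 1 negative, 1 zero pivots.

(1, 1)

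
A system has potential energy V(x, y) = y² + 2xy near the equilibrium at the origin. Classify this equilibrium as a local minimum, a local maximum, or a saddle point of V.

The Hessian at the origin is H = [[0, 2], [2, 2]].
det H = 0·2 − (2)² = -4 < 0, so H is indefinite.
Therefore the origin is a saddle point.

saddle point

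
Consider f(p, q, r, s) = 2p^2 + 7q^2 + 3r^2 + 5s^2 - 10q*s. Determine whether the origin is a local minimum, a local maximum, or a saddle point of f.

The Hessian at the origin is H = [[4, 0, 0, 0], [0, 14, 0, -10], [0, 0, 6, 0], [0, -10, 0, 10]].
Applying the same elementary operations to the rows and columns of H produces a congruent diagonal matrix with entries 4, 14, 6, 20/7.
Counting signs: 4 positive.
H is positive definite, so the origin is a strict local minimum.

local minimum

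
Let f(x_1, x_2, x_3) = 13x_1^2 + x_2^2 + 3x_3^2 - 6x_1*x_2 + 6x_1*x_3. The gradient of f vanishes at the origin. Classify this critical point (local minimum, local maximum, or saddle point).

The Hessian at the origin is H = [[26, -6, 6], [-6, 2, 0], [6, 0, 6]].
An LDLᵀ factorisation of H has diagonal entries 26, 8/13, 3/2.
That gives 3 positive pivots.
H is positive definite, so the origin is a strict local minimum.

local minimum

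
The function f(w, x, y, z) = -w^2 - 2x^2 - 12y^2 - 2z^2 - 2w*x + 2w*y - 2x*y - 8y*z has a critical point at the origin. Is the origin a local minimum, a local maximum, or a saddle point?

The Hessian at the origin is H = [[-2, -2, 2, 0], [-2, -4, -2, 0], [2, -2, -24, -8], [0, 0, -8, -4]].
Congruent diagonalization of H (simultaneous row and column reduction) yields pivots -2, -2, -14, 4/7.
That gives 1 positive, 3 negative pivots.
H is indefinite, so the origin is a saddle point.

saddle point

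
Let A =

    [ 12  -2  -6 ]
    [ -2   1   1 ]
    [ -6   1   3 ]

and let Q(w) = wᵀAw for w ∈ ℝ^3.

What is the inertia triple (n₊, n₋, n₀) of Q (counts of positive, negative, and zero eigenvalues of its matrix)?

Applying the same elementary operations to the rows and columns of A produces a congruent diagonal matrix with entries 12, 2/3, 0.
That gives 2 positive, 1 zero pivots.

(2, 0, 1)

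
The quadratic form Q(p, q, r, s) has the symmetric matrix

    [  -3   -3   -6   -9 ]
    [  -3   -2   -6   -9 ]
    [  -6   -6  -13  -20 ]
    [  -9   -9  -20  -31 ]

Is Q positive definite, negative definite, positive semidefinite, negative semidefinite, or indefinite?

Applying the same elementary operations to the rows and columns of A produces a congruent diagonal matrix with entries -3, 1, -1, 0.
So there are 1 positive, 2 negative, 1 zero pivots.
Hence Q is indefinite.

indefinite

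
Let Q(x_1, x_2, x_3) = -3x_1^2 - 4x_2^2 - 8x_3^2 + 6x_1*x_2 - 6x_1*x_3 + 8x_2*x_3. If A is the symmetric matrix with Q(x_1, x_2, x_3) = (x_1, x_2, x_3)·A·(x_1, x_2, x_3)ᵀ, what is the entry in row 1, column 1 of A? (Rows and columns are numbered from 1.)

-3

The coefficient of x_1^2 in Q is -3, and that is exactly A[1,1].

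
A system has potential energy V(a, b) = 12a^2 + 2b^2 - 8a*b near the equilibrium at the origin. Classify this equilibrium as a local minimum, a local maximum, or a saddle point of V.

local minimum

The Hessian at the origin is H = [[24, -8], [-8, 4]].
det H = 24·4 − (-8)² = 32 > 0 and H[1,1] = 24 > 0, so H is positive definite.
Therefore the origin is a local minimum.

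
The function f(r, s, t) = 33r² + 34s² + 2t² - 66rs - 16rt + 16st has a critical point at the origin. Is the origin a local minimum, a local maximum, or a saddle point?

local minimum

The Hessian at the origin is H = [[66, -66, -16], [-66, 68, 16], [-16, 16, 4]].
Row-reducing H symmetrically gives the diagonal entries 66, 2, 4/33.
So there are 3 positive pivots.
H is positive definite, so the origin is a strict local minimum.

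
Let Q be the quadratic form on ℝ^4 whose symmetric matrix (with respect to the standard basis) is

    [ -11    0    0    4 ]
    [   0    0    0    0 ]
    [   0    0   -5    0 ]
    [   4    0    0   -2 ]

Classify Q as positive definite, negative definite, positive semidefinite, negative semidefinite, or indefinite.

negative semidefinite

Congruent diagonalization of A (simultaneous row and column reduction) yields pivots -11, 0, -5, -6/11.
So there are 3 negative, 1 zero pivots.
Hence Q is negative semidefinite.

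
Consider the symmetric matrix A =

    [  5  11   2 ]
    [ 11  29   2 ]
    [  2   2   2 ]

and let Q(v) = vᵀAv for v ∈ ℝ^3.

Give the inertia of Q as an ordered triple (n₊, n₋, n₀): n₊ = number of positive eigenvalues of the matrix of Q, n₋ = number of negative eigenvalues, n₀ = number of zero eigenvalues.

(2, 0, 1)

Applying the same elementary operations to the rows and columns of A produces a congruent diagonal matrix with entries 5, 24/5, 0.
That gives 2 positive, 1 zero pivots.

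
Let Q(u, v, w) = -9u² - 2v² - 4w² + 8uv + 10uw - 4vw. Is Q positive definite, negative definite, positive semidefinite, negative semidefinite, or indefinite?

negative definite

The symmetric matrix of Q is A = [[-9, 4, 5], [4, -2, -2], [5, -2, -4]].
Leading principal minors: Δ_1 = -9, Δ_2 = 2, Δ_3 = -2.
The signs alternate starting with Δ_1 < 0, so by Sylvester's criterion Q is negative definite.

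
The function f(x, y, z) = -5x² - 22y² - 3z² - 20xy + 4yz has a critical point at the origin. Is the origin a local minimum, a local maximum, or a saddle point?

local maximum

The Hessian at the origin is H = [[-10, -20, 0], [-20, -44, 4], [0, 4, -6]].
Congruent diagonalization of H (simultaneous row and column reduction) yields pivots -10, -4, -2.
That gives 3 negative pivots.
H is negative definite, so the origin is a strict local maximum.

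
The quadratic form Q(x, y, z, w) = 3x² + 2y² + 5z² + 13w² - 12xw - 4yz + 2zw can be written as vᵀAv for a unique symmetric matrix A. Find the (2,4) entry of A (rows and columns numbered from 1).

The coefficient of y·w in Q is 0. For a symmetric A this equals A[2,4] + A[4,2] = 2·A[2,4].
So A[2,4] = 0/2 = 0.

0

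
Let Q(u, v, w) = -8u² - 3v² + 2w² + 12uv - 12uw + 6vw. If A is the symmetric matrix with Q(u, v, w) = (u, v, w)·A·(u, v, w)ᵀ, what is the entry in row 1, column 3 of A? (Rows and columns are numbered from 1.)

-6

The coefficient of u·w in Q is -12. For a symmetric A this equals A[1,3] + A[3,1] = 2·A[1,3].
So A[1,3] = -12/2 = -6.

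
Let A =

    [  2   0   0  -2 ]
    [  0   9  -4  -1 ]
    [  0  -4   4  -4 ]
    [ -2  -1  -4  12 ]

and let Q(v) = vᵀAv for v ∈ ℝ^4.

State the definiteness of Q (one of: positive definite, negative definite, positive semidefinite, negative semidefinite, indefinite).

Leading principal minors: Δ_1 = 2, Δ_2 = 18, Δ_3 = 40, Δ_4 = 40.
All leading principal minors are positive, so by Sylvester's criterion Q is positive definite.

positive definite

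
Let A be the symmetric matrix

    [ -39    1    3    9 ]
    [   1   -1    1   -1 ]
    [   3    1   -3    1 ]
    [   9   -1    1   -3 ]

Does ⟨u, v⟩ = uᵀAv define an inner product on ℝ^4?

no

An LDLᵀ factorisation of A has diagonal entries -39, -38/39, -30/19, 2/15.
That gives 1 positive, 3 negative pivots.
Hence Q is indefinite.
⟨·,·⟩ is an inner product exactly when A is positive definite.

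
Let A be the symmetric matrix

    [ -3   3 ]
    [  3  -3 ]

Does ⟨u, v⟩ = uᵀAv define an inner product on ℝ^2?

For the 2×2 matrix [[-3, 3], [3, -3]]: det = -3·-3 − (3)² = 0, trace = -6.
det = 0 so one eigenvalue is zero; the form is semidefinite with the sign of the trace.
⟨·,·⟩ is an inner product exactly when A is positive definite.

no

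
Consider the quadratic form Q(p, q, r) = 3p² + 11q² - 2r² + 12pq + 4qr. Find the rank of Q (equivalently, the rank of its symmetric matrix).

The associated matrix is A = [[3, 6, 0], [6, 11, 2], [0, 2, -2]].
Applying the same elementary operations to the rows and columns of A produces a congruent diagonal matrix with entries 3, -1, 2.
That gives 2 positive, 1 negative pivots.
The rank is the number of nonzero pivots: 3.

3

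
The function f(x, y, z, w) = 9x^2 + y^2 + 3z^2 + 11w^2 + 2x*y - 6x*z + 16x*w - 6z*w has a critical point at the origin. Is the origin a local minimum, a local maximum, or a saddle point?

The Hessian at the origin is H = [[18, 2, -6, 16], [2, 2, 0, 0], [-6, 0, 6, -6], [16, 0, -6, 22]].
Row-reducing H symmetrically gives the diagonal entries 18, 16/9, 15/4, 6.
Counting signs: 4 positive.
H is positive definite, so the origin is a strict local minimum.

local minimum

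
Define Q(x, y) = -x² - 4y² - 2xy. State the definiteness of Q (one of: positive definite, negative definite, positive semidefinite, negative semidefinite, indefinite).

The symmetric matrix of Q is A = [[-1, -1], [-1, -4]].
Leading principal minors: Δ_1 = -1, Δ_2 = 3.
The signs alternate starting with Δ_1 < 0, so by Sylvester's criterion Q is negative definite.

negative definite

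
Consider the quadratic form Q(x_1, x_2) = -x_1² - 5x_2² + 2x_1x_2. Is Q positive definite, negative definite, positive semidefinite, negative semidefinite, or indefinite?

The symmetric matrix of Q is [[-1, 1], [1, -5]].
For the 2×2 matrix [[-1, 1], [1, -5]]: det = -1·-5 − (1)² = 4, trace = -6.
det > 0 so both eigenvalues share the sign of the trace; trace = -6 < 0 ⇒ both negative.

negative definite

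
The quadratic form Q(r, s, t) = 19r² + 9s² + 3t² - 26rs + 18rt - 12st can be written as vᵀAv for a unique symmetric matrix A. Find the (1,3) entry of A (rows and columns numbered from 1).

The coefficient of r·t in Q is 18. For a symmetric A this equals A[1,3] + A[3,1] = 2·A[1,3].
So A[1,3] = 18/2 = 9.

9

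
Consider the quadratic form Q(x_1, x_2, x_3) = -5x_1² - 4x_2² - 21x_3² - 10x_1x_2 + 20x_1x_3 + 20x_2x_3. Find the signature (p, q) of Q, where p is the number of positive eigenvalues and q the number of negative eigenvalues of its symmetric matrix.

(1, 2)

The associated matrix is A = [[-5, -5, 10], [-5, -4, 10], [10, 10, -21]].
Symmetric row and column elimination reduces A to a congruent diagonal form with pivots -5, 1, -1.
So there are 1 positive, 2 negative pivots.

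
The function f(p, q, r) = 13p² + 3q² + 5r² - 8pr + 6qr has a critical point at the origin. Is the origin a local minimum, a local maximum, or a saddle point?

local minimum

The Hessian at the origin is H = [[26, 0, -8], [0, 6, 6], [-8, 6, 10]].
Applying the same elementary operations to the rows and columns of H produces a congruent diagonal matrix with entries 26, 6, 20/13.
Counting signs: 3 positive.
H is positive definite, so the origin is a strict local minimum.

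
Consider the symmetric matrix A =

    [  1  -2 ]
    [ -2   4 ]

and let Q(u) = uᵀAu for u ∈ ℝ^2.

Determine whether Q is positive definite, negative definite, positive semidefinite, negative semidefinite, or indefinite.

Applying the same elementary operations to the rows and columns of A produces a congruent diagonal matrix with entries 1, 0.
That gives 1 positive, 1 zero pivots.
Hence Q is positive semidefinite.

positive semidefinite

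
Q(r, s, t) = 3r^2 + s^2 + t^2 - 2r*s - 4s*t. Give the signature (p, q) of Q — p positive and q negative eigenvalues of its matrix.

The associated matrix is A = [[3, -1, 0], [-1, 1, -2], [0, -2, 1]].
Applying the same elementary operations to the rows and columns of A produces a congruent diagonal matrix with entries 3, 2/3, -5.
That gives 2 positive, 1 negative pivots.

(2, 1)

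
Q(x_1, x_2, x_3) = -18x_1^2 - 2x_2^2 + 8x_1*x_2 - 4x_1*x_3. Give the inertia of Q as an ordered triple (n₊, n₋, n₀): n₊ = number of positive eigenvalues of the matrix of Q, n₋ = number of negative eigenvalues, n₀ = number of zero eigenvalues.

Write A = [[-18, 4, -2], [4, -2, 0], [-2, 0, 0]].
Applying the same elementary operations to the rows and columns of A produces a congruent diagonal matrix with entries -18, -10/9, 2/5.
That gives 1 positive, 2 negative pivots.

(1, 2, 0)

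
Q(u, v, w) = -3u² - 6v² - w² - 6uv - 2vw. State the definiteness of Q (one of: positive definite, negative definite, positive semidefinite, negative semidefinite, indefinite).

The associated matrix is A = [[-3, -3, 0], [-3, -6, -1], [0, -1, -1]].
Applying the same elementary operations to the rows and columns of A produces a congruent diagonal matrix with entries -3, -3, -2/3.
So there are 3 negative pivots.
Hence Q is negative definite.

negative definite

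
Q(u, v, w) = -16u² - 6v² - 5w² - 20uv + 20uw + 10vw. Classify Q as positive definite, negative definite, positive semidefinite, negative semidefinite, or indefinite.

indefinite

The associated matrix is A = [[-16, -10, 10], [-10, -6, 5], [10, 5, -5]].
Applying the same elementary operations to the rows and columns of A produces a congruent diagonal matrix with entries -16, 1/4, -5.
That gives 1 positive, 2 negative pivots.
Hence Q is indefinite.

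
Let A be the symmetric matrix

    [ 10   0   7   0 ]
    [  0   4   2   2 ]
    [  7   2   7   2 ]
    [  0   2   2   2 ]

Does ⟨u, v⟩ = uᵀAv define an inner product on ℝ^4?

Congruent diagonalization of A (simultaneous row and column reduction) yields pivots 10, 4, 11/10, 1/11.
That gives 4 positive pivots.
Hence Q is positive definite.
⟨·,·⟩ is an inner product exactly when A is positive definite.

yes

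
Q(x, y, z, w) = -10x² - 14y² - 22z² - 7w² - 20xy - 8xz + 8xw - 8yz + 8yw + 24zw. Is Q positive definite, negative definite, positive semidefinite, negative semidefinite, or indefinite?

negative definite

The symmetric matrix is A = [[-10, -10, -4, 4], [-10, -14, -4, 4], [-4, -4, -22, 12], [4, 4, 12, -7]].
An LDLᵀ factorisation of A has diagonal entries -10, -4, -102/5, -5/51.
Counting signs: 4 negative.
Hence Q is negative definite.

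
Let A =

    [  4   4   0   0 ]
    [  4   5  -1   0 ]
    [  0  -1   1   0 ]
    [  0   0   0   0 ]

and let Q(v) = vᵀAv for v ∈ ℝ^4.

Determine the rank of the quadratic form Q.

Symmetric row and column elimination reduces A to a congruent diagonal form with pivots 4, 1, 0, 0.
That gives 2 positive, 2 zero pivots.
The rank is the number of nonzero pivots: 2.

2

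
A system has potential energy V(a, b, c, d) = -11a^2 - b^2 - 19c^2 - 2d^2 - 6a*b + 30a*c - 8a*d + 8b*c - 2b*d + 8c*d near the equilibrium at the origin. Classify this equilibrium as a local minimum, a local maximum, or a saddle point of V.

saddle point

The Hessian at the origin is H = [[-22, -6, 30, -8], [-6, -2, 8, -2], [30, 8, -38, 8], [-8, -2, 8, -4]].
An LDLᵀ factorisation of H has diagonal entries -22, -4/11, 3, -4.
Counting signs: 1 positive, 3 negative.
H is indefinite, so the origin is a saddle point.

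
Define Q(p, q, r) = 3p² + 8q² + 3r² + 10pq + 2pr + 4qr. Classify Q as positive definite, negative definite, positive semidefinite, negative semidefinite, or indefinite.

indefinite

The associated matrix is A = [[3, 5, 1], [5, 8, 2], [1, 2, 3]].
An LDLᵀ factorisation of A has diagonal entries 3, -1/3, 3.
That gives 2 positive, 1 negative pivots.
Hence Q is indefinite.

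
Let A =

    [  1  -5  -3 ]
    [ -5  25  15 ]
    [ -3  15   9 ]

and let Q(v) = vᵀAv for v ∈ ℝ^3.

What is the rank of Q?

Symmetric row and column elimination reduces A to a congruent diagonal form with pivots 1, 0, 0.
That gives 1 positive, 2 zero pivots.
The rank is the number of nonzero pivots: 1.

1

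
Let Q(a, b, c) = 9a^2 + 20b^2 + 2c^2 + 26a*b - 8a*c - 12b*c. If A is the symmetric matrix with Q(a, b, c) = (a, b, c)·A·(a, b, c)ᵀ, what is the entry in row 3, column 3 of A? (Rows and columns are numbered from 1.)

The coefficient of c^2 in Q is 2, and that is exactly A[3,3].

2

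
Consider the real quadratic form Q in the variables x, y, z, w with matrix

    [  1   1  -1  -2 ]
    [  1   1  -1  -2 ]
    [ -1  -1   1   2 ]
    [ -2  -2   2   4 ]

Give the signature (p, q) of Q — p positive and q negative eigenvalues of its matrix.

(1, 0)

Congruent diagonalization of A (simultaneous row and column reduction) yields pivots 1, 0, 0, 0.
So there are 1 positive, 3 zero pivots.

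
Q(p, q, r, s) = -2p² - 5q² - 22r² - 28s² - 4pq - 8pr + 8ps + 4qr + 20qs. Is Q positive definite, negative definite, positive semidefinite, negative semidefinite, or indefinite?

The associated matrix is A = [[-2, -2, -4, 4], [-2, -5, 2, 10], [-4, 2, -22, 0], [4, 10, 0, -28]].
Congruent diagonalization of A (simultaneous row and column reduction) yields pivots -2, -3, -2, 0.
Counting signs: 3 negative, 1 zero.
Hence Q is negative semidefinite.

negative semidefinite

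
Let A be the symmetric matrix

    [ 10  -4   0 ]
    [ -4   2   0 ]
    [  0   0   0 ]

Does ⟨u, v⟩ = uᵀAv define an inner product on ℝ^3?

no

Congruent diagonalization of A (simultaneous row and column reduction) yields pivots 10, 2/5, 0.
So there are 2 positive, 1 zero pivots.
Hence Q is positive semidefinite.
⟨·,·⟩ is an inner product exactly when A is positive definite.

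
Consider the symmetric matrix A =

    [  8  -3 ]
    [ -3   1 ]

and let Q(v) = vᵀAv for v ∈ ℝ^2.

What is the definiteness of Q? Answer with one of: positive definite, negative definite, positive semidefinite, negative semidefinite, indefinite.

Symmetric row and column elimination reduces A to a congruent diagonal form with pivots 8, -1/8.
That gives 1 positive, 1 negative pivots.
Hence Q is indefinite.

indefinite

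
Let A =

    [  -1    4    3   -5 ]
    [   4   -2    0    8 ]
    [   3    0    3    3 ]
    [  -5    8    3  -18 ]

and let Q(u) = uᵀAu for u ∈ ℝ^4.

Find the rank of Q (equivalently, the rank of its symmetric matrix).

4

An LDLᵀ factorisation of A has diagonal entries -1, 14, 12/7, -5.
That gives 2 positive, 2 negative pivots.
The rank is the number of nonzero pivots: 4.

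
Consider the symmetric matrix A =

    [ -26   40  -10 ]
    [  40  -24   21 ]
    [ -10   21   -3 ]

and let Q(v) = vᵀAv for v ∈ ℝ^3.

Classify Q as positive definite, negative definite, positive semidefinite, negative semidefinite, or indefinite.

indefinite

Congruent diagonalization of A (simultaneous row and column reduction) yields pivots -26, 488/13, 3/488.
That gives 2 positive, 1 negative pivots.
Hence Q is indefinite.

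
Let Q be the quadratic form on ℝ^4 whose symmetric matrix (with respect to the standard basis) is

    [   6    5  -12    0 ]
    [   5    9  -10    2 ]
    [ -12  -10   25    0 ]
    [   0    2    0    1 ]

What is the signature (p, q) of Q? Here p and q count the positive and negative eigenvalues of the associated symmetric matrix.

(4, 0)

Applying the same elementary operations to the rows and columns of A produces a congruent diagonal matrix with entries 6, 29/6, 1, 5/29.
Counting signs: 4 positive.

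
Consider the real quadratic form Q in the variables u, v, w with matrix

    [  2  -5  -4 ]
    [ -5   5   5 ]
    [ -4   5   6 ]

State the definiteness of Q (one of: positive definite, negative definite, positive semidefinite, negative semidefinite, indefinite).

indefinite

An LDLᵀ factorisation of A has diagonal entries 2, -15/2, 4/3.
So there are 2 positive, 1 negative pivots.
Hence Q is indefinite.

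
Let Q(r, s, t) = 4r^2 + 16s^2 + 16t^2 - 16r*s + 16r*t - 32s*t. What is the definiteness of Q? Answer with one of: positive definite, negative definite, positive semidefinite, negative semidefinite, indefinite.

Write A = [[4, -8, 8], [-8, 16, -16], [8, -16, 16]].
Congruent diagonalization of A (simultaneous row and column reduction) yields pivots 4, 0, 0.
Counting signs: 1 positive, 2 zero.
Hence Q is positive semidefinite.

positive semidefinite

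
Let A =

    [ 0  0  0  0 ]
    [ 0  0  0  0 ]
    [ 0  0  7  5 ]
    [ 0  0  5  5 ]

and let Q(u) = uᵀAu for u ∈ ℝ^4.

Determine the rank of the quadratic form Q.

Row-reducing A symmetrically gives the diagonal entries 0, 0, 7, 10/7.
So there are 2 positive, 2 zero pivots.
The rank is the number of nonzero pivots: 2.

2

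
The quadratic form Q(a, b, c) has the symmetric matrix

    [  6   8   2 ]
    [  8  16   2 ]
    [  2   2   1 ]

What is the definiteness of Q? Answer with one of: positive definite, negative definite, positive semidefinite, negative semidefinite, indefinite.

Symmetric row and column elimination reduces A to a congruent diagonal form with pivots 6, 16/3, 1/4.
Counting signs: 3 positive.
Hence Q is positive definite.

positive definite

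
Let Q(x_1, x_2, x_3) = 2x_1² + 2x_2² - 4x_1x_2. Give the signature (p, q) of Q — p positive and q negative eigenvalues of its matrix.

The associated matrix is A = [[2, -2, 0], [-2, 2, 0], [0, 0, 0]].
Applying the same elementary operations to the rows and columns of A produces a congruent diagonal matrix with entries 2, 0, 0.
That gives 1 positive, 2 zero pivots.

(1, 0)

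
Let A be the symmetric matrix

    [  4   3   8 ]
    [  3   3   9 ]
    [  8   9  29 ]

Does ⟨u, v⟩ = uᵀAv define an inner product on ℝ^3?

yes

Leading principal minors: Δ_1 = 4, Δ_2 = 3, Δ_3 = 3.
All leading principal minors are positive, so by Sylvester's criterion Q is positive definite.
⟨·,·⟩ is an inner product exactly when A is positive definite.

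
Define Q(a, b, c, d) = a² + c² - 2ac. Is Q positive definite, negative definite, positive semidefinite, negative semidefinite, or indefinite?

The symmetric matrix is A = [[1, 0, -1, 0], [0, 0, 0, 0], [-1, 0, 1, 0], [0, 0, 0, 0]].
Applying the same elementary operations to the rows and columns of A produces a congruent diagonal matrix with entries 1, 0, 0, 0.
Counting signs: 1 positive, 3 zero.
Hence Q is positive semidefinite.

positive semidefinite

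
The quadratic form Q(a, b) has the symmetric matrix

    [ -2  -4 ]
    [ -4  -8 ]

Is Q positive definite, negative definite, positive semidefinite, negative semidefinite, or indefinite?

negative semidefinite

Row-reducing A symmetrically gives the diagonal entries -2, 0.
That gives 1 negative, 1 zero pivots.
Hence Q is negative semidefinite.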